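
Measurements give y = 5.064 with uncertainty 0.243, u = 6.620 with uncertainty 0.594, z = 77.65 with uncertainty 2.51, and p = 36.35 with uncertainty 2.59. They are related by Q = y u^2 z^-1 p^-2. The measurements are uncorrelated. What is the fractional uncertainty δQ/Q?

0.236

Relative error in a monomial: (δQ/Q)² = Σ (nᵢ · δxᵢ/xᵢ)².
  (1·δy/y)² = (1×0.0480)² = 0.00230;  (2·δu/u)² = (2×0.0897)² = 0.0322;  (-1·δz/z)² = (-1×0.0323)² = 0.00104;  (-2·δp/p)² = (-2×0.0713)² = 0.0203
δQ/Q = √(0.0559) = 0.236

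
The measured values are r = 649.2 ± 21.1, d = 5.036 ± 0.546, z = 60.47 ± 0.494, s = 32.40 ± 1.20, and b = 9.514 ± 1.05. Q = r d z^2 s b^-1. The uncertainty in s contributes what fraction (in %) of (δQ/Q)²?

5.15%

(δQ/Q)² = (1·δr/r)² + (1·δd/d)² + (2·δz/z)² + (1·δs/s)² + (-1·δb/b)²
  r term: (1×0.0325)² = 0.00106
  d term: (1×0.108)² = 0.0118
  z term: (2×0.00817)² = 0.000267
  s term: (1×0.0370)² = 0.00137
  b term: (-1×0.110)² = 0.0122
Total = 0.0266. Share from s = 0.00137/0.0266 = 0.0515.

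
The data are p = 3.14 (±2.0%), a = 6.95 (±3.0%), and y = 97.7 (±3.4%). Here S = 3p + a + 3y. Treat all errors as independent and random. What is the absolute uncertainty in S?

Sums and differences: (δS)² = Σ (cᵢ δxᵢ)².
  (3·δp)² = 0.0355;  (δa)² = 0.0435;  (3·δy)² = 99.3
δS = √(99.4) = 9.97

9.97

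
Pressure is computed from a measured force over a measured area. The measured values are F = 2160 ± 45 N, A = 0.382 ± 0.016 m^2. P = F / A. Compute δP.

265 Pa

Relative error in a monomial: (δP/P)² = Σ (nᵢ · δxᵢ/xᵢ)².
  (1·δF/F)² = (1×0.0208)² = 0.000434;  (-1·δA/A)² = (-1×0.0419)² = 0.00175
δP/P = √(0.00219) = 0.0468
P = 5650 Pa, so δP = 0.0468 × 5650 = 265 Pa.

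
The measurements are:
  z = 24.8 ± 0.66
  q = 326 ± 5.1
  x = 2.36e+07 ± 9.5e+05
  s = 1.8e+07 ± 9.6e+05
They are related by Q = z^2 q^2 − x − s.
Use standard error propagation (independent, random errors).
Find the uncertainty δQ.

4.26e+06

Let p = z^2·q^2 = 6.54e+07. δp/p = √((2·δz/z)² + (2·δq/q)²) = √(0.00283 + 0.000979) = 0.0617, so δp = 4.04e+06.
Q = p − x − s: δQ = √(δp² + δx² + δs²) = √(1.63e+13 + 9.02e+11 + 9.22e+11) = 4.26e+06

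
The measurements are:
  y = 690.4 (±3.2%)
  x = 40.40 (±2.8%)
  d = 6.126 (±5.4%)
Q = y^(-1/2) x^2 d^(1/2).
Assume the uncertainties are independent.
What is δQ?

For a monomial Q ∝ y^(-1/2), x^2, d^(1/2), fractional errors add in quadrature:
  (−½·δy/y)² = (-0.5×0.0320)² = 0.000256;  (2·δx/x)² = (2×0.0280)² = 0.00314;  (½·δd/d)² = (0.5×0.0540)² = 0.000729
δQ/Q = √(0.00412) = 0.0642
Q = 153.7, so δQ = 0.0642 × 153.7 = 9.87.

9.87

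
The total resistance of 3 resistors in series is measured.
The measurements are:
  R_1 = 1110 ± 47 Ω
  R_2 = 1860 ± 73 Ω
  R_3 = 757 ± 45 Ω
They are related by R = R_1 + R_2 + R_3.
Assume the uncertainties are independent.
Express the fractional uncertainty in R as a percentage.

2.62%

R is a linear combination, so absolute uncertainties add in quadrature:
  (δR_1)² = 2210;  (δR_2)² = 5330;  (δR_3)² = 2020
δR = √(9560) = 97.8 Ω
R = 3730 Ω, so δR/R = 97.8/3730 = 0.0262.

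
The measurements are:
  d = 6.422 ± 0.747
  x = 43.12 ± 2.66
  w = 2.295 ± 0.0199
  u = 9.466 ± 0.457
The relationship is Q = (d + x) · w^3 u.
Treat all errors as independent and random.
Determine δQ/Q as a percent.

7.82%

Let h = d + x = 49.54. δh = √(δd² + δx²) = √(0.558 + 7.08) = 2.76, so δh/h = 0.0558.
Q is then a monomial in h, w, u:
δQ/Q = √((δh/h)² + (3·δw/w)² + (1·δu/u)²) = √(0.00311 + 0.000677 + 0.00233) = 0.0782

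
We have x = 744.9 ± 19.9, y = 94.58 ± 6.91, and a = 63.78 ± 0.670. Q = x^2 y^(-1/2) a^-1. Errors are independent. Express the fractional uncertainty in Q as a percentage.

Each factor contributes (exponent × relative error)² to (δQ/Q)²:
  (2·δx/x)² = (2×0.0267)² = 0.00285;  (−½·δy/y)² = (-0.5×0.0731)² = 0.00133;  (-1·δa/a)² = (-1×0.0105)² = 0.000110
δQ/Q = √(0.00430) = 0.0656

6.56%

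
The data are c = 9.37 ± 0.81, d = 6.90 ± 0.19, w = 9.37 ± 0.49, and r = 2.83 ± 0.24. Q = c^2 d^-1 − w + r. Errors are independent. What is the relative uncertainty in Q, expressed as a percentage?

37.1%

Let p = c^2·d^-1 = 12.7. δp/p = √((2·δc/c)² + (-1·δd/d)²) = √(0.0299 + 0.000758) = 0.175, so δp = 2.23.
Q = p − w + r: δQ = √(δp² + δw² + δr²) = √(4.96 + 0.240 + 0.0576) = 2.29
Q = 6.18, so δQ/Q = 2.29/6.18 = 0.371.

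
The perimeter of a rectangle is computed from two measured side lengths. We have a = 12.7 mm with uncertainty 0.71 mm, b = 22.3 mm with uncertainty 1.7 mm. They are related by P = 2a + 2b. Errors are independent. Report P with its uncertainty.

70.0 ± 3.68 mm

Each term contributes (cᵢ δxᵢ)² to (δP)²:
  (2·δa)² = 2.02;  (2·δb)² = 11.6
δP = √(13.6) = 3.68 mm
P = 70.0 mm.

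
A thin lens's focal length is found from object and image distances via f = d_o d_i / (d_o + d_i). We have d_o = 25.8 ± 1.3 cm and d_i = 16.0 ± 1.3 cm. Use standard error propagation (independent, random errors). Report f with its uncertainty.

9.88 ± 0.531 cm

∂f/∂d_o = (d_i/(d_o+d_i))² = 0.147;  ∂f/∂d_i = (d_o/(d_o+d_i))² = 0.381
δf = √((∂f/∂d_o · δd_o)² + (∂f/∂d_i · δd_i)²) = √(0.0363 + 0.245) = 0.531 cm
f = 9.88 cm.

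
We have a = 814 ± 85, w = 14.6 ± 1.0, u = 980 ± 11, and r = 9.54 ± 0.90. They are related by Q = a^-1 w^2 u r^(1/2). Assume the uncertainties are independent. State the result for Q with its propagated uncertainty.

For a monomial Q ∝ a^-1, w^2, u, r^(1/2), fractional errors add in quadrature:
  (-1·δa/a)² = (-1×0.104)² = 0.0109;  (2·δw/w)² = (2×0.0685)² = 0.0188;  (1·δu/u)² = (1×0.0112)² = 0.000126;  (½·δr/r)² = (0.5×0.0943)² = 0.00222
δQ/Q = √(0.0320) = 0.179
Q = 793, so δQ = 0.179 × 793 = 142.

793 ± 142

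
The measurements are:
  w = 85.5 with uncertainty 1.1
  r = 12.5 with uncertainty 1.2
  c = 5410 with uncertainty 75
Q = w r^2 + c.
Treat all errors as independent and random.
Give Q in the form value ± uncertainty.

18800 ± 2570

Let p = w·r^2 = 13400. δp/p = √((1·δw/w)² + (2·δr/r)²) = √(0.000166 + 0.0369) = 0.192, so δp = 2570.
Q = p + c: δQ = √(δp² + δc²) = √(6.61e+06 + 5620) = 2570
Q = 18800.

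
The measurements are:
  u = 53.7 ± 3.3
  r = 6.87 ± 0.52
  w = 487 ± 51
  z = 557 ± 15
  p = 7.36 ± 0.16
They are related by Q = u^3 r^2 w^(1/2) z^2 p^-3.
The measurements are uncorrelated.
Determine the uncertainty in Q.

3.24e+10

Products/powers → add relative errors in quadrature, weighted by exponent:
  (3·δu/u)² = (3×0.0615)² = 0.0340;  (2·δr/r)² = (2×0.0757)² = 0.0229;  (½·δw/w)² = (0.5×0.105)² = 0.00274;  (2·δz/z)² = (2×0.0269)² = 0.00290;  (-3·δp/p)² = (-3×0.0217)² = 0.00425
δQ/Q = √(0.0668) = 0.258
Q = 1.26e+11, so δQ = 0.258 × 1.26e+11 = 3.24e+10.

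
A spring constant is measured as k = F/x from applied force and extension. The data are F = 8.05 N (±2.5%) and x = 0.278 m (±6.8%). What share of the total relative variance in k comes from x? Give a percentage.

88.1%

(δk/k)² = (1·δF/F)² + (-1·δx/x)²
  F term: (1×0.0250)² = 0.000625
  x term: (-1×0.0680)² = 0.00462
Total = 0.00525. Share from x = 0.00462/0.00525 = 0.881.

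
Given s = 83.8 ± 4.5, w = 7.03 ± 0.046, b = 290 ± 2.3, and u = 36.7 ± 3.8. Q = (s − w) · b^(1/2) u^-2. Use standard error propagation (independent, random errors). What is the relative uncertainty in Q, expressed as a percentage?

21.5%

Let h = s − w = 76.8. δh = √(δs² + δw²) = √(20.2 + 0.00212) = 4.50, so δh/h = 0.0586.
Q is then a monomial in h, b, u:
δQ/Q = √((δh/h)² + (½·δb/b)² + (-2·δu/u)²) = √(0.00344 + 1.57e-05 + 0.0429) = 0.215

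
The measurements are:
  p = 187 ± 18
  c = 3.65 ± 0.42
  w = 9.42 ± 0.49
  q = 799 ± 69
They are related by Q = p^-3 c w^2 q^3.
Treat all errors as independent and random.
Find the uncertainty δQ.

Since Q is a product/quotient, work with relative uncertainties:
  (-3·δp/p)² = (-3×0.0963)² = 0.0834;  (1·δc/c)² = (1×0.115)² = 0.0132;  (2·δw/w)² = (2×0.0520)² = 0.0108;  (3·δq/q)² = (3×0.0864)² = 0.0671
δQ/Q = √(0.175) = 0.418
Q = 25300, so δQ = 0.418 × 25300 = 10600.

10600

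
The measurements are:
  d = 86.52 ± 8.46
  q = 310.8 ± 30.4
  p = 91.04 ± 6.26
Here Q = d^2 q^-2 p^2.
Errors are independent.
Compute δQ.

Relative error in a monomial: (δQ/Q)² = Σ (nᵢ · δxᵢ/xᵢ)².
  (2·δd/d)² = (2×0.0978)² = 0.0382;  (-2·δq/q)² = (-2×0.0978)² = 0.0383;  (2·δp/p)² = (2×0.0688)² = 0.0189
δQ/Q = √(0.0954) = 0.309
Q = 642.3, so δQ = 0.309 × 642.3 = 198.

198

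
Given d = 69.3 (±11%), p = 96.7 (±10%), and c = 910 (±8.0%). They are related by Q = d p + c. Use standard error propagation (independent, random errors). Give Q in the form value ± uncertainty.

7610 ± 999

Let w = d·p = 6700. δw/w = √((1·δd/d)² + (1·δp/p)²) = √(0.0121 + 0.0100) = 0.149, so δw = 996.
Q = w + c: δQ = √(δw² + δc²) = √(9.92e+05 + 5300) = 999
Q = 7610.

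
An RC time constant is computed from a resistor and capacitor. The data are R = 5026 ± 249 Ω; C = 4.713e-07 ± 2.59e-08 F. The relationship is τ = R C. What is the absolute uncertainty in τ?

τ is a product of powers, so relative uncertainties combine in quadrature:
  (1·δR/R)² = (1×0.0495)² = 0.00245;  (1·δC/C)² = (1×0.0550)² = 0.00302
δτ/τ = √(0.00547) = 0.0740
τ = 0.002369 s, so δτ = 0.0740 × 0.002369 = 0.000175 s.

0.000175 s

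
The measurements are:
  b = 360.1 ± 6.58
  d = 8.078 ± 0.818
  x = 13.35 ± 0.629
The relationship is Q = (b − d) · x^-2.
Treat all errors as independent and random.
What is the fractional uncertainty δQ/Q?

0.0961

Let u = b − d = 352.0. δu = √(δb² + δd²) = √(43.3 + 0.669) = 6.63, so δu/u = 0.0188.
Q is then a monomial in u, x:
δQ/Q = √((δu/u)² + (-2·δx/x)²) = √(0.000355 + 0.00888) = 0.0961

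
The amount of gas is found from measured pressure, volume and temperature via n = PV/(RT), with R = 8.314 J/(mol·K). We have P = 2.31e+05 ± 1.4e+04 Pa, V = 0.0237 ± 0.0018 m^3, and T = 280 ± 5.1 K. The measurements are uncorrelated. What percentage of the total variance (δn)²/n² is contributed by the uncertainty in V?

(δn/n)² = (1·δP/P)² + (1·δV/V)² + (-1·δT/T)²
  P term: (1×0.0606)² = 0.00367
  V term: (1×0.0759)² = 0.00577
  T term: (-1×0.0182)² = 0.000332
Total = 0.00977. Share from V = 0.00577/0.00977 = 0.590.

59.0%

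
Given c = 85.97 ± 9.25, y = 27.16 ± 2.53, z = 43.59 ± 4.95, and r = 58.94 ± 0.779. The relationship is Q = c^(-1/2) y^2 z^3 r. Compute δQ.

Products/powers → add relative errors in quadrature, weighted by exponent:
  (−½·δc/c)² = (-0.5×0.108)² = 0.00289;  (2·δy/y)² = (2×0.0932)² = 0.0347;  (3·δz/z)² = (3×0.114)² = 0.116;  (1·δr/r)² = (1×0.0132)² = 0.000175
δQ/Q = √(0.154) = 0.392
Q = 3.884e+08, so δQ = 0.392 × 3.884e+08 = 1.52e+08.

1.52e+08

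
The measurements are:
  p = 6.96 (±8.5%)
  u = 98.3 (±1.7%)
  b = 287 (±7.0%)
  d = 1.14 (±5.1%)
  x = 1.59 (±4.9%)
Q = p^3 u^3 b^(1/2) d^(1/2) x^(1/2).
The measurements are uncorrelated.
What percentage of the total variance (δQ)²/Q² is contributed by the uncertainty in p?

(δQ/Q)² = (3·δp/p)² + (3·δu/u)² + (½·δb/b)² + (½·δd/d)² + (½·δx/x)²
  p term: (3×0.0850)² = 0.0650
  u term: (3×0.0170)² = 0.00260
  b term: (0.5×0.0700)² = 0.00123
  d term: (0.5×0.0510)² = 0.000650
  x term: (0.5×0.0490)² = 0.000600
Total = 0.0701. Share from p = 0.0650/0.0701 = 0.928.

92.8%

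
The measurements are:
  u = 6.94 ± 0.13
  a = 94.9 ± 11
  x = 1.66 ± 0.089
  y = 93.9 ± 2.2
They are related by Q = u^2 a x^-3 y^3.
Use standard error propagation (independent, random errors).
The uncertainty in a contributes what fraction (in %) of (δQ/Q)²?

29.4%

(δQ/Q)² = (2·δu/u)² + (1·δa/a)² + (-3·δx/x)² + (3·δy/y)²
  u term: (2×0.0187)² = 0.00140
  a term: (1×0.116)² = 0.0134
  x term: (-3×0.0536)² = 0.0259
  y term: (3×0.0234)² = 0.00494
Total = 0.0456. Share from a = 0.0134/0.0456 = 0.294.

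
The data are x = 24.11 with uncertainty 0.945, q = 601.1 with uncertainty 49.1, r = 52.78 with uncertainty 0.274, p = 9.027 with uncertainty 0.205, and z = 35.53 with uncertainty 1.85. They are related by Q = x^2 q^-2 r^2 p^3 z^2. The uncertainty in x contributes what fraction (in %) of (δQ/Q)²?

12.7%

(δQ/Q)² = (2·δx/x)² + (-2·δq/q)² + (2·δr/r)² + (3·δp/p)² + (2·δz/z)²
  x term: (2×0.0392)² = 0.00615
  q term: (-2×0.0817)² = 0.0267
  r term: (2×0.00519)² = 0.000108
  p term: (3×0.0227)² = 0.00464
  z term: (2×0.0521)² = 0.0108
Total = 0.0484. Share from x = 0.00615/0.0484 = 0.127.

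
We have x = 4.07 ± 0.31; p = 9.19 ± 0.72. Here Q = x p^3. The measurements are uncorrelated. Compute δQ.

Relative error in a monomial: (δQ/Q)² = Σ (nᵢ · δxᵢ/xᵢ)².
  (1·δx/x)² = (1×0.0762)² = 0.00580;  (3·δp/p)² = (3×0.0783)² = 0.0552
δQ/Q = √(0.0610) = 0.247
Q = 3160, so δQ = 0.247 × 3160 = 780.

780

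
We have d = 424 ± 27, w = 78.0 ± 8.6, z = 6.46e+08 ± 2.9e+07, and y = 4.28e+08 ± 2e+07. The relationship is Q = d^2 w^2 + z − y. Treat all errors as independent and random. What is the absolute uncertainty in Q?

2.81e+08

Let p = d^2·w^2 = 1.09e+09. δp/p = √((2·δd/d)² + (2·δw/w)²) = √(0.0162 + 0.0486) = 0.255, so δp = 2.79e+08.
Q = p + z − y: δQ = √(δp² + δz² + δy²) = √(7.76e+16 + 8.41e+14 + 4e+14) = 2.81e+08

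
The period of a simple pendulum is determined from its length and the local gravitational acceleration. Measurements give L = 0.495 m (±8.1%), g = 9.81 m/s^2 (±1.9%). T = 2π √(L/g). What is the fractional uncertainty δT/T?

T is a product of powers, so relative uncertainties combine in quadrature:
  (½·δL/L)² = (0.5×0.0810)² = 0.00164;  (−½·δg/g)² = (-0.5×0.0190)² = 9.02e-05
δT/T = √(0.00173) = 0.0416

0.0416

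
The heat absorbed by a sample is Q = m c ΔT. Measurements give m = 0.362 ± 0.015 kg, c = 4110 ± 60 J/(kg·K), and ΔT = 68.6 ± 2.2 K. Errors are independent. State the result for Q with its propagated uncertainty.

Since Q is a product/quotient, work with relative uncertainties:
  (1·δm/m)² = (1×0.0414)² = 0.00172;  (1·δc/c)² = (1×0.0146)² = 0.000213;  (1·δΔT/ΔT)² = (1×0.0321)² = 0.00103
δQ/Q = √(0.00296) = 0.0544
Q = 1.02e+05 J, so δQ = 0.0544 × 1.02e+05 = 5550 J.

(1.02 ± 0.0555) × 10^5 J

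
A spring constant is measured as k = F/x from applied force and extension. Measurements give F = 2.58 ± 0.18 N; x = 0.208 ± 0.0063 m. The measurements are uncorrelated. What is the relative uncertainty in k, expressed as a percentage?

Since k is a product/quotient, work with relative uncertainties:
  (1·δF/F)² = (1×0.0698)² = 0.00487;  (-1·δx/x)² = (-1×0.0303)² = 0.000917
δk/k = √(0.00578) = 0.0761

7.61%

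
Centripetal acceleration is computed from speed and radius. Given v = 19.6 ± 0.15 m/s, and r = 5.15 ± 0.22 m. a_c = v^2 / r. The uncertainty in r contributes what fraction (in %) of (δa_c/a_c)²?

88.6%

(δa_c/a_c)² = (2·δv/v)² + (-1·δr/r)²
  v term: (2×0.00765)² = 0.000234
  r term: (-1×0.0427)² = 0.00182
Total = 0.00206. Share from r = 0.00182/0.00206 = 0.886.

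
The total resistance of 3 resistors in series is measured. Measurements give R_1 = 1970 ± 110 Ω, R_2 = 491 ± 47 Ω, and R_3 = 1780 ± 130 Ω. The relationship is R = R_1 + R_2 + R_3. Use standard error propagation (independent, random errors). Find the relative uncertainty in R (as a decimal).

R is a linear combination, so absolute uncertainties add in quadrature:
  (δR_1)² = 12100;  (δR_2)² = 2210;  (δR_3)² = 16900
δR = √(31200) = 177 Ω
R = 4240 Ω, so δR/R = 177/4240 = 0.0417.

0.0417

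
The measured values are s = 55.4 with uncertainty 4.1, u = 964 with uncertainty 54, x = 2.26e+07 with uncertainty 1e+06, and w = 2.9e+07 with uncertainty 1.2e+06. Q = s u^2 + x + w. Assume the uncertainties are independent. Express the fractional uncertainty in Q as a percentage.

6.87%

Let p = s·u^2 = 5.15e+07. δp/p = √((1·δs/s)² + (2·δu/u)²) = √(0.00548 + 0.0126) = 0.134, so δp = 6.91e+06.
Q = p + x + w: δQ = √(δp² + δx² + δw²) = √(4.78e+13 + 1e+12 + 1.44e+12) = 7.09e+06
Q = 1.03e+08, so δQ/Q = 7.09e+06/1.03e+08 = 0.0687.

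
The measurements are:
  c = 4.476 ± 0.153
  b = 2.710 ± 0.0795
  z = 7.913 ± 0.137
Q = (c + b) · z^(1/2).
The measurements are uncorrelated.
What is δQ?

0.516

Let u = c + b = 7.186. δu = √(δc² + δb²) = √(0.0234 + 0.00632) = 0.172, so δu/u = 0.0240.
Q is then a monomial in u, z:
δQ/Q = √((δu/u)² + (½·δz/z)²) = √(0.000576 + 7.49e-05) = 0.0255
Q = 20.21, so δQ = 0.0255 × 20.21 = 0.516.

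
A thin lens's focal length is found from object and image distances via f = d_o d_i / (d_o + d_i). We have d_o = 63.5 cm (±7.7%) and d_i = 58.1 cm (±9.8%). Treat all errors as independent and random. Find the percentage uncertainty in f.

∂f/∂d_o = (d_i/(d_o+d_i))² = 0.228;  ∂f/∂d_i = (d_o/(d_o+d_i))² = 0.273
δf = √((∂f/∂d_o · δd_o)² + (∂f/∂d_i · δd_i)²) = √(1.25 + 2.41) = 1.91 cm
f = 30.3 cm, so δf/f = 1.91/30.3 = 0.0630.

6.30%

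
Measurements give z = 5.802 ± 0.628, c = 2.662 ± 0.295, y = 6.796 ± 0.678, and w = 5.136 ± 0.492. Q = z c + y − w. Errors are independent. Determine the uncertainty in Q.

2.53

Let p = z·c = 15.44. δp/p = √((1·δz/z)² + (1·δc/c)²) = √(0.0117 + 0.0123) = 0.155, so δp = 2.39.
Q = p + y − w: δQ = √(δp² + δy² + δw²) = √(5.72 + 0.460 + 0.242) = 2.53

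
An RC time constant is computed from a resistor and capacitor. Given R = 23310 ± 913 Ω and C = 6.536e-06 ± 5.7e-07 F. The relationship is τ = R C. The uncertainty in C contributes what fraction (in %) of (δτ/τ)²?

(δτ/τ)² = (1·δR/R)² + (1·δC/C)²
  R term: (1×0.0392)² = 0.00153
  C term: (1×0.0872)² = 0.00761
Total = 0.00914. Share from C = 0.00761/0.00914 = 0.832.

83.2%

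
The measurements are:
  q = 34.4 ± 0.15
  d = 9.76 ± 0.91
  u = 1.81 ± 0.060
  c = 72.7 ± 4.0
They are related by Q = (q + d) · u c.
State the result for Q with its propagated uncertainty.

Let w = q + d = 44.2. δw = √(δq² + δd²) = √(0.0225 + 0.828) = 0.922, so δw/w = 0.0209.
Q is then a monomial in w, u, c:
δQ/Q = √((δw/w)² + (1·δu/u)² + (1·δc/c)²) = √(0.000436 + 0.00110 + 0.00303) = 0.0675
Q = 5810, so δQ = 0.0675 × 5810 = 392.

5810 ± 392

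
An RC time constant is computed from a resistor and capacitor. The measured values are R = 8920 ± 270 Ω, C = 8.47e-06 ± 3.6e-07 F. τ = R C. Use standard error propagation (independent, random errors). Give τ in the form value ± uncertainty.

For a monomial τ ∝ R, C, fractional errors add in quadrature:
  (1·δR/R)² = (1×0.0303)² = 0.000916;  (1·δC/C)² = (1×0.0425)² = 0.00181
δτ/τ = √(0.00272) = 0.0522
τ = 0.0756 s, so δτ = 0.0522 × 0.0756 = 0.00394 s.

0.0756 ± 0.00394 s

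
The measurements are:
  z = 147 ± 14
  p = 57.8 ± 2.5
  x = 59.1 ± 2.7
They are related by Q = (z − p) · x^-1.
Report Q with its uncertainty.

Let u = z − p = 89.2. δu = √(δz² + δp²) = √(196 + 6.25) = 14.2, so δu/u = 0.159.
Q is then a monomial in u, x:
δQ/Q = √((δu/u)² + (-1·δx/x)²) = √(0.0254 + 0.00209) = 0.166
Q = 1.51, so δQ = 0.166 × 1.51 = 0.250.

1.51 ± 0.250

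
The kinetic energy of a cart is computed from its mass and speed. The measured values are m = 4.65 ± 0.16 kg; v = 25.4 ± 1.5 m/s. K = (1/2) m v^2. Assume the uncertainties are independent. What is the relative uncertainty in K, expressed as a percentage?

Since K is a product/quotient, work with relative uncertainties:
  (1·δm/m)² = (1×0.0344)² = 0.00118;  (2·δv/v)² = (2×0.0591)² = 0.0140
δK/K = √(0.0151) = 0.123

12.3%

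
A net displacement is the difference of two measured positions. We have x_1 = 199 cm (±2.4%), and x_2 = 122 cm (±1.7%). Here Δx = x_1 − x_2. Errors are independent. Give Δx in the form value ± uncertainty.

Sums and differences: (δΔx)² = Σ (cᵢ δxᵢ)².
  (δx_1)² = 22.8;  (δx_2)² = 4.30
δΔx = √(27.1) = 5.21 cm
Δx = 77.0 cm.

77.0 ± 5.21 cm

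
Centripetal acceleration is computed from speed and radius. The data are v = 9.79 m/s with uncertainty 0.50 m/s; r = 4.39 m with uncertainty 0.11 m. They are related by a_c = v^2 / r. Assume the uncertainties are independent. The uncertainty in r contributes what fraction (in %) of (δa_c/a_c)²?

(δa_c/a_c)² = (2·δv/v)² + (-1·δr/r)²
  v term: (2×0.0511)² = 0.0104
  r term: (-1×0.0251)² = 0.000628
Total = 0.0111. Share from r = 0.000628/0.0111 = 0.0568.

5.68%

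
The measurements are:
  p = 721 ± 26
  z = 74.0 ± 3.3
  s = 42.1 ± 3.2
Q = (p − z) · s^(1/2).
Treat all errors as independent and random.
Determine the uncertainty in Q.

233

Let u = p − z = 647. δu = √(δp² + δz²) = √(676 + 10.9) = 26.2, so δu/u = 0.0405.
Q is then a monomial in u, s:
δQ/Q = √((δu/u)² + (½·δs/s)²) = √(0.00164 + 0.00144) = 0.0555
Q = 4200, so δQ = 0.0555 × 4200 = 233.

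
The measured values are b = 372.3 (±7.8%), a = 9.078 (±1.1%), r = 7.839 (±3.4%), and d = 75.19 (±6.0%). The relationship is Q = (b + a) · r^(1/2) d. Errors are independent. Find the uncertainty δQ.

Let u = b + a = 381.4. δu = √(δb² + δa²) = √(843 + 0.00997) = 29.0, so δu/u = 0.0761.
Q is then a monomial in u, r, d:
δQ/Q = √((δu/u)² + (½·δr/r)² + (1·δd/d)²) = √(0.00580 + 0.000289 + 0.00360) = 0.0984
Q = 80290, so δQ = 0.0984 × 80290 = 7900.

7900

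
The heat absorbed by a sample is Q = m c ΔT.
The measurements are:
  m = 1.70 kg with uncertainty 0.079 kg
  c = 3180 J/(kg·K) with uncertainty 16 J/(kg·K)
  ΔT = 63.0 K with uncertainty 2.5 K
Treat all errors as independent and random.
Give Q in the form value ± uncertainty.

Relative error in a monomial: (δQ/Q)² = Σ (nᵢ · δxᵢ/xᵢ)².
  (1·δm/m)² = (1×0.0465)² = 0.00216;  (1·δc/c)² = (1×0.00503)² = 2.53e-05;  (1·δΔT/ΔT)² = (1×0.0397)² = 0.00157
δQ/Q = √(0.00376) = 0.0613
Q = 3.41e+05 J, so δQ = 0.0613 × 3.41e+05 = 20900 J.

(3.41 ± 0.209) × 10^5 J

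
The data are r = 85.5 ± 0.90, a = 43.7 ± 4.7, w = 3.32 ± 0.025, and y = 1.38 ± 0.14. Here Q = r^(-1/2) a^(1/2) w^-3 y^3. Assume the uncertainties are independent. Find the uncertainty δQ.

0.0159

Relative error in a monomial: (δQ/Q)² = Σ (nᵢ · δxᵢ/xᵢ)².
  (−½·δr/r)² = (-0.5×0.0105)² = 2.77e-05;  (½·δa/a)² = (0.5×0.108)² = 0.00289;  (-3·δw/w)² = (-3×0.00753)² = 0.000510;  (3·δy/y)² = (3×0.101)² = 0.0926
δQ/Q = √(0.0961) = 0.310
Q = 0.0513, so δQ = 0.310 × 0.0513 = 0.0159.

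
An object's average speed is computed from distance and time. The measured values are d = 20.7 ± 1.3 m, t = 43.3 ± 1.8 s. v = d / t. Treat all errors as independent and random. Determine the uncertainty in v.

0.0360 m/s

Relative error in a monomial: (δv/v)² = Σ (nᵢ · δxᵢ/xᵢ)².
  (1·δd/d)² = (1×0.0628)² = 0.00394;  (-1·δt/t)² = (-1×0.0416)² = 0.00173
δv/v = √(0.00567) = 0.0753
v = 0.478 m/s, so δv = 0.0753 × 0.478 = 0.0360 m/s.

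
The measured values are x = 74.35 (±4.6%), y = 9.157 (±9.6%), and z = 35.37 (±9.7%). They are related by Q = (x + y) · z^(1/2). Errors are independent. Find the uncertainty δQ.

Let u = x + y = 83.51. δu = √(δx² + δy²) = √(11.7 + 0.773) = 3.53, so δu/u = 0.0423.
Q is then a monomial in u, z:
δQ/Q = √((δu/u)² + (½·δz/z)²) = √(0.00179 + 0.00235) = 0.0643
Q = 496.6, so δQ = 0.0643 × 496.6 = 32.0.

32.0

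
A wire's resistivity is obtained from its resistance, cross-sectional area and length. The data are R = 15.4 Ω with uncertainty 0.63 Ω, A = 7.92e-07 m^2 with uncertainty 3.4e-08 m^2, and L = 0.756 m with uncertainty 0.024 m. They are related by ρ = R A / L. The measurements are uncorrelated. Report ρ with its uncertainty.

(1.61 ± 0.109) × 10^-5 Ω·m

Relative error in a monomial: (δρ/ρ)² = Σ (nᵢ · δxᵢ/xᵢ)².
  (1·δR/R)² = (1×0.0409)² = 0.00167;  (1·δA/A)² = (1×0.0429)² = 0.00184;  (-1·δL/L)² = (-1×0.0317)² = 0.00101
δρ/ρ = √(0.00452) = 0.0673
ρ = 1.61e-05 Ω·m, so δρ = 0.0673 × 1.61e-05 = 1.09e-06 Ω·m.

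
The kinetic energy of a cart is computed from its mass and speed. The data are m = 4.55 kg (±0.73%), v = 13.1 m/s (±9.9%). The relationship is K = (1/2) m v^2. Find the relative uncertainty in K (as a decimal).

Products/powers → add relative errors in quadrature, weighted by exponent:
  (1·δm/m)² = (1×0.00730)² = 5.33e-05;  (2·δv/v)² = (2×0.0990)² = 0.0392
δK/K = √(0.0393) = 0.198

0.198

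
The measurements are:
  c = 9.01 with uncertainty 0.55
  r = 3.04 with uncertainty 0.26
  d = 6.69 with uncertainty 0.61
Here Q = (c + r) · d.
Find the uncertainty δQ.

8.40

Let u = c + r = 12.1. δu = √(δc² + δr²) = √(0.303 + 0.0676) = 0.608, so δu/u = 0.0505.
Q is then a monomial in u, d:
δQ/Q = √((δu/u)² + (1·δd/d)²) = √(0.00255 + 0.00831) = 0.104
Q = 80.6, so δQ = 0.104 × 80.6 = 8.40.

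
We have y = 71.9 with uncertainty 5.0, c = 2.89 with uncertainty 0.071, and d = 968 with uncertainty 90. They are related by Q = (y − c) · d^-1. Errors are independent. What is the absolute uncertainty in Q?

0.00840

Let u = y − c = 69.0. δu = √(δy² + δc²) = √(25.0 + 0.00504) = 5.00, so δu/u = 0.0725.
Q is then a monomial in u, d:
δQ/Q = √((δu/u)² + (-1·δd/d)²) = √(0.00525 + 0.00864) = 0.118
Q = 0.0713, so δQ = 0.118 × 0.0713 = 0.00840.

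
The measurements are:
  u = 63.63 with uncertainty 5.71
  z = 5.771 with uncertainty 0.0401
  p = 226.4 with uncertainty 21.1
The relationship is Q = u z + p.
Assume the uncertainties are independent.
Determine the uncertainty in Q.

Let w = u·z = 367.2. δw/w = √((1·δu/u)² + (1·δz/z)²) = √(0.00805 + 4.83e-05) = 0.0900, so δw = 33.1.
Q = w + p: δQ = √(δw² + δp²) = √(1090 + 445) = 39.2

39.2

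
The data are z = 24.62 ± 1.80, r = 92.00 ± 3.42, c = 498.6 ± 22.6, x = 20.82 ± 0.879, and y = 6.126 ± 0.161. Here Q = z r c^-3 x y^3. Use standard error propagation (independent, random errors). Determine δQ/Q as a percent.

18.2%

Products/powers → add relative errors in quadrature, weighted by exponent:
  (1·δz/z)² = (1×0.0731)² = 0.00535;  (1·δr/r)² = (1×0.0372)² = 0.00138;  (-3·δc/c)² = (-3×0.0453)² = 0.0185;  (1·δx/x)² = (1×0.0422)² = 0.00178;  (3·δy/y)² = (3×0.0263)² = 0.00622
δQ/Q = √(0.0332) = 0.182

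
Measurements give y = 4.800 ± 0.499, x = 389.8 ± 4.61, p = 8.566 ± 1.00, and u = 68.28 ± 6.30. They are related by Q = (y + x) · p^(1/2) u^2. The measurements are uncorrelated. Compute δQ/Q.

Let w = y + x = 394.6. δw = √(δy² + δx²) = √(0.249 + 21.3) = 4.64, so δw/w = 0.0118.
Q is then a monomial in w, p, u:
δQ/Q = √((δw/w)² + (½·δp/p)² + (2·δu/u)²) = √(0.000138 + 0.00341 + 0.0341) = 0.194

0.194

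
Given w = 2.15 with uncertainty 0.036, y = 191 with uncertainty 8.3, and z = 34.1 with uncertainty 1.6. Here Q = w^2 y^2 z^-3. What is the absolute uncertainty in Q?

0.718

Relative error in a monomial: (δQ/Q)² = Σ (nᵢ · δxᵢ/xᵢ)².
  (2·δw/w)² = (2×0.0167)² = 0.00112;  (2·δy/y)² = (2×0.0435)² = 0.00755;  (-3·δz/z)² = (-3×0.0469)² = 0.0198
δQ/Q = √(0.0285) = 0.169
Q = 4.25, so δQ = 0.169 × 4.25 = 0.718.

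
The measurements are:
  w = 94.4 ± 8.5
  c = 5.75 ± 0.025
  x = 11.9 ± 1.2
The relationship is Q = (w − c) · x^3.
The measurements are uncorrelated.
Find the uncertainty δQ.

Let u = w − c = 88.7. δu = √(δw² + δc²) = √(72.2 + 0.000625) = 8.50, so δu/u = 0.0959.
Q is then a monomial in u, x:
δQ/Q = √((δu/u)² + (3·δx/x)²) = √(0.00919 + 0.0915) = 0.317
Q = 1.49e+05, so δQ = 0.317 × 1.49e+05 = 47400.

47400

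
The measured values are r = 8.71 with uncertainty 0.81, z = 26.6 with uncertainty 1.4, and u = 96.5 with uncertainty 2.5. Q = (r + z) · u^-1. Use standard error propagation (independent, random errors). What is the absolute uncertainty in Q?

Let w = r + z = 35.3. δw = √(δr² + δz²) = √(0.656 + 1.96) = 1.62, so δw/w = 0.0458.
Q is then a monomial in w, u:
δQ/Q = √((δw/w)² + (-1·δu/u)²) = √(0.00210 + 0.000671) = 0.0526
Q = 0.366, so δQ = 0.0526 × 0.366 = 0.0193.

0.0193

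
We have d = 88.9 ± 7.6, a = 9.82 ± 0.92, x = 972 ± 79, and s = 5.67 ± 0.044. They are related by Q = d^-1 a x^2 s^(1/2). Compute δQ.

For a monomial Q ∝ d^-1, a, x^2, s^(1/2), fractional errors add in quadrature:
  (-1·δd/d)² = (-1×0.0855)² = 0.00731;  (1·δa/a)² = (1×0.0937)² = 0.00878;  (2·δx/x)² = (2×0.0813)² = 0.0264;  (½·δs/s)² = (0.5×0.00776)² = 1.51e-05
δQ/Q = √(0.0425) = 0.206
Q = 2.49e+05, so δQ = 0.206 × 2.49e+05 = 51200.

51200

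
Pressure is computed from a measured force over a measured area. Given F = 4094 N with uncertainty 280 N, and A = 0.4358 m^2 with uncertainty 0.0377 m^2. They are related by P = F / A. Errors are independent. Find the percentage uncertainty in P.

11.0%

P is a product of powers, so relative uncertainties combine in quadrature:
  (1·δF/F)² = (1×0.0684)² = 0.00468;  (-1·δA/A)² = (-1×0.0865)² = 0.00748
δP/P = √(0.0122) = 0.110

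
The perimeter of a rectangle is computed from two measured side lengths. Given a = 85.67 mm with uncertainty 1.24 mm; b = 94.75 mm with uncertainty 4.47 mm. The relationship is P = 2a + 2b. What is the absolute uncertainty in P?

9.28 mm

For a sum/difference, combine absolute errors in quadrature:
  (2·δa)² = 6.15;  (2·δb)² = 79.9
δP = √(86.1) = 9.28 mm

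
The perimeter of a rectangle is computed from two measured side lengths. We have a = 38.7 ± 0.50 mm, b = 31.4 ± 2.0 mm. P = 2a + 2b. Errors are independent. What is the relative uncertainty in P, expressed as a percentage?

Sums and differences: (δP)² = Σ (cᵢ δxᵢ)².
  (2·δa)² = 1.00;  (2·δb)² = 16.0
δP = √(17.0) = 4.12 mm
P = 140 mm, so δP/P = 4.12/140 = 0.0294.

2.94%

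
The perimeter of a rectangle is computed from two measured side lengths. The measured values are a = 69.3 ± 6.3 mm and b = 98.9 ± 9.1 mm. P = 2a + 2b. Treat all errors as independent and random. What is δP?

For a sum/difference, combine absolute errors in quadrature:
  (2·δa)² = 159;  (2·δb)² = 331
δP = √(490) = 22.1 mm

22.1 mm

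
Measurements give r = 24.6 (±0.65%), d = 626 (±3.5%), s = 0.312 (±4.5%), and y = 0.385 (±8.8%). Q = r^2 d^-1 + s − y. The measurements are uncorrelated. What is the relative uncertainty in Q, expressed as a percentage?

5.76%

Let p = r^2·d^-1 = 0.967. δp/p = √((2·δr/r)² + (-1·δd/d)²) = √(0.000169 + 0.00123) = 0.0373, so δp = 0.0361.
Q = p + s − y: δQ = √(δp² + δs² + δy²) = √(0.00130 + 0.000197 + 0.00115) = 0.0515
Q = 0.894, so δQ/Q = 0.0515/0.894 = 0.0576.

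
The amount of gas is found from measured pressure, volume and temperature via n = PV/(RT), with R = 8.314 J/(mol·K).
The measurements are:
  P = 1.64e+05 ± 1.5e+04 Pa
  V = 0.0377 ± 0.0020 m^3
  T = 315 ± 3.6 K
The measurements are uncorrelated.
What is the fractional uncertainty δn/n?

Since n is a product/quotient, work with relative uncertainties:
  (1·δP/P)² = (1×0.0915)² = 0.00837;  (1·δV/V)² = (1×0.0531)² = 0.00281;  (-1·δT/T)² = (-1×0.0114)² = 0.000131
δn/n = √(0.0113) = 0.106

0.106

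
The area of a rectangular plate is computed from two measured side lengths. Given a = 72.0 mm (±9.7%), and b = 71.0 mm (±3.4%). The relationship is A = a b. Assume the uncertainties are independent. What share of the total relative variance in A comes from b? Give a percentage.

(δA/A)² = (1·δa/a)² + (1·δb/b)²
  a term: (1×0.0970)² = 0.00941
  b term: (1×0.0340)² = 0.00116
Total = 0.0106. Share from b = 0.00116/0.0106 = 0.109.

10.9%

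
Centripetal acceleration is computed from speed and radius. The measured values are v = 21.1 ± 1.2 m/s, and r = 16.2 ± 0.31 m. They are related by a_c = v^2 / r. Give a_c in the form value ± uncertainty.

27.5 ± 3.17 m/s^2

Each factor contributes (exponent × relative error)² to (δa_c/a_c)²:
  (2·δv/v)² = (2×0.0569)² = 0.0129;  (-1·δr/r)² = (-1×0.0191)² = 0.000366
δa_c/a_c = √(0.0133) = 0.115
a_c = 27.5 m/s^2, so δa_c = 0.115 × 27.5 = 3.17 m/s^2.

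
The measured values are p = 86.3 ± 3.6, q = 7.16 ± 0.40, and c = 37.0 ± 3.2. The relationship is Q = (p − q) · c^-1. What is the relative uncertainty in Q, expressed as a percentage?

9.79%

Let u = p − q = 79.1. δu = √(δp² + δq²) = √(13.0 + 0.160) = 3.62, so δu/u = 0.0458.
Q is then a monomial in u, c:
δQ/Q = √((δu/u)² + (-1·δc/c)²) = √(0.00209 + 0.00748) = 0.0979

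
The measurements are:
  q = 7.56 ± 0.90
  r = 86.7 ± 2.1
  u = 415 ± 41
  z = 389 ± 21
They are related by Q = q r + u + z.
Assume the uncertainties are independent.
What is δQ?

92.0

Let p = q·r = 655. δp/p = √((1·δq/q)² + (1·δr/r)²) = √(0.0142 + 0.000587) = 0.121, so δp = 79.6.
Q = p + u + z: δQ = √(δp² + δu² + δz²) = √(6340 + 1680 + 441) = 92.0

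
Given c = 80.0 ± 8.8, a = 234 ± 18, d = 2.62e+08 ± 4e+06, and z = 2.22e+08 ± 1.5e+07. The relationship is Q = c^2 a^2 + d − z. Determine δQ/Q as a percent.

24.4%

Let p = c^2·a^2 = 3.5e+08. δp/p = √((2·δc/c)² + (2·δa/a)²) = √(0.0484 + 0.0237) = 0.268, so δp = 9.41e+07.
Q = p + d − z: δQ = √(δp² + δd² + δz²) = √(8.85e+15 + 1.6e+13 + 2.25e+14) = 9.53e+07
Q = 3.9e+08, so δQ/Q = 9.53e+07/3.9e+08 = 0.244.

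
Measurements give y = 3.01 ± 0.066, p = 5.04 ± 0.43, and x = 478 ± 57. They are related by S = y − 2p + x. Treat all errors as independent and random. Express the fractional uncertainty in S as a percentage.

12.1%

Sums and differences: (δS)² = Σ (cᵢ δxᵢ)².
  (δy)² = 0.00436;  (2·δp)² = 0.740;  (δx)² = 3250
δS = √(3250) = 57.0
S = 471, so δS/S = 57.0/471 = 0.121.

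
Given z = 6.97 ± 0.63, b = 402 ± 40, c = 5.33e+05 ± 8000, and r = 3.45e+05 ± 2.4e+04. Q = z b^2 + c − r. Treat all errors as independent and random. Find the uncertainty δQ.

Let p = z·b^2 = 1.13e+06. δp/p = √((1·δz/z)² + (2·δb/b)²) = √(0.00817 + 0.0396) = 0.219, so δp = 2.46e+05.
Q = p + c − r: δQ = √(δp² + δc² + δr²) = √(6.06e+10 + 6.4e+07 + 5.76e+08) = 2.47e+05

2.47e+05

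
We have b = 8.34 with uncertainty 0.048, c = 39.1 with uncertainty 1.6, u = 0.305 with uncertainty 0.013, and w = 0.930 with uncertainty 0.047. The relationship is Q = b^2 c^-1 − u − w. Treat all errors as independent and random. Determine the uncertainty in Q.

Let p = b^2·c^-1 = 1.78. δp/p = √((2·δb/b)² + (-1·δc/c)²) = √(0.000132 + 0.00167) = 0.0425, so δp = 0.0756.
Q = p − u − w: δQ = √(δp² + δu² + δw²) = √(0.00572 + 0.000169 + 0.00221) = 0.0900

0.0900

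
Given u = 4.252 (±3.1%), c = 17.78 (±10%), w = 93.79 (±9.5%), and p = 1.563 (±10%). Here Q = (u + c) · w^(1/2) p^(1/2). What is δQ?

Let h = u + c = 22.03. δh = √(δu² + δc²) = √(0.0174 + 3.16) = 1.78, so δh/h = 0.0809.
Q is then a monomial in h, w, p:
δQ/Q = √((δh/h)² + (½·δw/w)² + (½·δp/p)²) = √(0.00655 + 0.00226 + 0.00250) = 0.106
Q = 266.8, so δQ = 0.106 × 266.8 = 28.4.

28.4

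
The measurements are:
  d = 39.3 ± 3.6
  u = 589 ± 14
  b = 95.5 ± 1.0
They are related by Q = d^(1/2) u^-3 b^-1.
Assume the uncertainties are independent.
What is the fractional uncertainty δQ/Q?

0.0854

Relative error in a monomial: (δQ/Q)² = Σ (nᵢ · δxᵢ/xᵢ)².
  (½·δd/d)² = (0.5×0.0916)² = 0.00210;  (-3·δu/u)² = (-3×0.0238)² = 0.00508;  (-1·δb/b)² = (-1×0.0105)² = 0.000110
δQ/Q = √(0.00729) = 0.0854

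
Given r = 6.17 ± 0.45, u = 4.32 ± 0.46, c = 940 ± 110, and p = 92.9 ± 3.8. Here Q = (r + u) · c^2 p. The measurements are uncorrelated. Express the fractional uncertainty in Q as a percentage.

Let w = r + u = 10.5. δw = √(δr² + δu²) = √(0.203 + 0.212) = 0.644, so δw/w = 0.0613.
Q is then a monomial in w, c, p:
δQ/Q = √((δw/w)² + (2·δc/c)² + (1·δp/p)²) = √(0.00376 + 0.0548 + 0.00167) = 0.245

24.5%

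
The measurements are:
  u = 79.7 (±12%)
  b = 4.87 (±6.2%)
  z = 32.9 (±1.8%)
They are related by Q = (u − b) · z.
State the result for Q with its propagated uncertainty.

2460 ± 318

Let w = u − b = 74.8. δw = √(δu² + δb²) = √(91.5 + 0.0912) = 9.57, so δw/w = 0.128.
Q is then a monomial in w, z:
δQ/Q = √((δw/w)² + (1·δz/z)²) = √(0.0164 + 0.000324) = 0.129
Q = 2460, so δQ = 0.129 × 2460 = 318.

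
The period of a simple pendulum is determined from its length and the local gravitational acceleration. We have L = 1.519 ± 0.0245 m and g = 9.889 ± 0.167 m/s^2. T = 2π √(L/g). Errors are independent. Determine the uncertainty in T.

For a monomial T ∝ L^(1/2), g^(-1/2), fractional errors add in quadrature:
  (½·δL/L)² = (0.5×0.0161)² = 6.5e-05;  (−½·δg/g)² = (-0.5×0.0169)² = 7.13e-05
δT/T = √(0.000136) = 0.0117
T = 2.463 s, so δT = 0.0117 × 2.463 = 0.0288 s.

0.0288 s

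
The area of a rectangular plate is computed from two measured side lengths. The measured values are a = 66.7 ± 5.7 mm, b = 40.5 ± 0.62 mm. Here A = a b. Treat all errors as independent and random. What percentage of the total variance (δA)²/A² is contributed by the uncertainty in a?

(δA/A)² = (1·δa/a)² + (1·δb/b)²
  a term: (1×0.0855)² = 0.00730
  b term: (1×0.0153)² = 0.000234
Total = 0.00754. Share from a = 0.00730/0.00754 = 0.969.

96.9%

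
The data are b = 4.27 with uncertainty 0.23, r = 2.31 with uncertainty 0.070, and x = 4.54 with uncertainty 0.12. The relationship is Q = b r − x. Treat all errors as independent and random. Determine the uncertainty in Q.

Let p = b·r = 9.86. δp/p = √((1·δb/b)² + (1·δr/r)²) = √(0.00290 + 0.000918) = 0.0618, so δp = 0.610.
Q = p − x: δQ = √(δp² + δx²) = √(0.372 + 0.0144) = 0.621

0.621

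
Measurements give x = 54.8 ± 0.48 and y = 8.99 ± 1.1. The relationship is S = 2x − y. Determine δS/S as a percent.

1.45%

Absolute uncertainties add in quadrature for a linear combination:
  (2·δx)² = 0.922;  (δy)² = 1.21
δS = √(2.13) = 1.46
S = 101, so δS/S = 1.46/101 = 0.0145.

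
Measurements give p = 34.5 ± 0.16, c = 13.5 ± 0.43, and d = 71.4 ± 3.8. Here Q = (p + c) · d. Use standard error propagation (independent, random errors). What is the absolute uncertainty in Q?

185

Let u = p + c = 48.0. δu = √(δp² + δc²) = √(0.0256 + 0.185) = 0.459, so δu/u = 0.00956.
Q is then a monomial in u, d:
δQ/Q = √((δu/u)² + (1·δd/d)²) = √(9.14e-05 + 0.00283) = 0.0541
Q = 3430, so δQ = 0.0541 × 3430 = 185.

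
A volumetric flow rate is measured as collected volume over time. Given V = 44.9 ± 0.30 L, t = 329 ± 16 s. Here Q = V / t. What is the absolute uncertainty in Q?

0.00670 L/s

Relative error in a monomial: (δQ/Q)² = Σ (nᵢ · δxᵢ/xᵢ)².
  (1·δV/V)² = (1×0.00668)² = 4.46e-05;  (-1·δt/t)² = (-1×0.0486)² = 0.00237
δQ/Q = √(0.00241) = 0.0491
Q = 0.136 L/s, so δQ = 0.0491 × 0.136 = 0.00670 L/s.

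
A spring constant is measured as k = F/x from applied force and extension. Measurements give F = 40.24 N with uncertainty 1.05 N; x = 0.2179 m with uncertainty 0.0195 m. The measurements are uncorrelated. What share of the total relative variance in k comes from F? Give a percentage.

(δk/k)² = (1·δF/F)² + (-1·δx/x)²
  F term: (1×0.0261)² = 0.000681
  x term: (-1×0.0895)² = 0.00801
Total = 0.00869. Share from F = 0.000681/0.00869 = 0.0784.

7.84%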